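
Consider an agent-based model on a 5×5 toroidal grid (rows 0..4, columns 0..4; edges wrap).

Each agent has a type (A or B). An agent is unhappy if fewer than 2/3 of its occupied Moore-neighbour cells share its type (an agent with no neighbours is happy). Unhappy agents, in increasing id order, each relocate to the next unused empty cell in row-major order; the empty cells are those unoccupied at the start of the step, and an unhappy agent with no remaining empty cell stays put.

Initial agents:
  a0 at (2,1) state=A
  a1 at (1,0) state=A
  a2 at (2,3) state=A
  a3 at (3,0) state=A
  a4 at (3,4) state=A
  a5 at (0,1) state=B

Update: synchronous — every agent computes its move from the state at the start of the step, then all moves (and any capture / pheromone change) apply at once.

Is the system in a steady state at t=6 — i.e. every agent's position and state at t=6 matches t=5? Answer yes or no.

yes

t=1: a0@(2,1):A a1@(0,0):A a2@(2,3):A a3@(3,0):A a4@(3,4):A a5@(0,2):B
t=2: (unchanged — steady state)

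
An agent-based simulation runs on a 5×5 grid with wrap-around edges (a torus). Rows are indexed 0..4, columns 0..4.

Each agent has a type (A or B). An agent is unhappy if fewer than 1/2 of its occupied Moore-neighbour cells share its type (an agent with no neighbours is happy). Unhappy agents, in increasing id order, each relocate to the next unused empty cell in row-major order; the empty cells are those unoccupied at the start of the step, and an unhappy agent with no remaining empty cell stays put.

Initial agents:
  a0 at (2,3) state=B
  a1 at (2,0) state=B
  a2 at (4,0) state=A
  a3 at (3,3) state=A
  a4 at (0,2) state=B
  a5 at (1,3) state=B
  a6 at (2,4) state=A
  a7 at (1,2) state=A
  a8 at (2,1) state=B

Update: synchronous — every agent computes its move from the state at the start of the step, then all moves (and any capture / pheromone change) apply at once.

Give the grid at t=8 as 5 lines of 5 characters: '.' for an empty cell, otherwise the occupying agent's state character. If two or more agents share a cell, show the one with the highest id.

.BAA.
BBA..
BB...
...A.
.....

t=1: a0@(0,0):B a1@(2,0):B a2@(4,0):A a3@(3,3):A a4@(0,2):B a5@(1,3):B a6@(0,1):A a7@(0,3):A a8@(2,1):B
t=2: a0@(0,4):B a1@(2,0):B a2@(4,0):A a3@(3,3):A a4@(1,0):B a5@(1,3):B a6@(1,1):A a7@(1,2):A a8@(2,1):B
t=3: a0@(0,4):B a1@(2,0):B a2@(0,0):A a3@(3,3):A a4@(1,0):B a5@(1,3):B a6@(0,1):A a7@(0,2):A a8@(2,1):B
t=4: a0@(0,4):B a1@(2,0):B a2@(0,3):A a3@(3,3):A a4@(1,0):B a5@(1,3):B a6@(0,1):A a7@(0,2):A a8@(2,1):B
t=5: a0@(0,4):B a1@(2,0):B a2@(0,0):A a3@(3,3):A a4@(1,0):B a5@(1,1):B a6@(0,1):A a7@(0,2):A a8@(2,1):B
t=6: a0@(0,4):B a1@(2,0):B a2@(0,3):A a3@(3,3):A a4@(1,0):B a5@(1,1):B a6@(0,1):A a7@(0,2):A a8@(2,1):B
t=7: a0@(0,4):B a1@(2,0):B a2@(0,3):A a3@(3,3):A a4@(1,0):B a5@(1,1):B a6@(0,0):A a7@(0,2):A a8@(2,1):B
t=8: a0@(0,1):B a1@(2,0):B a2@(0,3):A a3@(3,3):A a4@(1,0):B a5@(1,1):B a6@(1,2):A a7@(0,2):A a8@(2,1):B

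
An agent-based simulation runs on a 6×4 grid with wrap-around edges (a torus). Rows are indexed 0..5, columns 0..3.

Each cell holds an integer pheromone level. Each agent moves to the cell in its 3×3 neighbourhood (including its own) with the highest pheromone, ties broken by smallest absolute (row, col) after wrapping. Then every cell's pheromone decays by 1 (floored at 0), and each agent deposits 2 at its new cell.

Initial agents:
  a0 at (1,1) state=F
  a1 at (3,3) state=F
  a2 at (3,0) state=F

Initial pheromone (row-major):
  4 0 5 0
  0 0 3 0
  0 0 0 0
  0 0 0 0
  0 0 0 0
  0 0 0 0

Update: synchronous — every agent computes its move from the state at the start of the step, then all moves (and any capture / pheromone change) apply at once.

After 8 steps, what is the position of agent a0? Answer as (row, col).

t=1: a0@(0,2) a1@(2,0) a2@(2,0) | pheromone: 3 0 6 0 / 0 0 2 0 / 4 0 0 0 / 0 0 0 0 / 0 0 0 0 / 0 0 0 0
t=2: a0@(0,2) a1@(2,0) a2@(2,0) | pheromone: 2 0 7 0 / 0 0 1 0 / 7 0 0 0 / 0 0 0 0 / 0 0 0 0 / 0 0 0 0
t=3: a0@(0,2) a1@(2,0) a2@(2,0) | pheromone: 1 0 8 0 / 0 0 0 0 / 10 0 0 0 / 0 0 0 0 / 0 0 0 0 / 0 0 0 0
t=4: a0@(0,2) a1@(2,0) a2@(2,0) | pheromone: 0 0 9 0 / 0 0 0 0 / 13 0 0 0 / 0 0 0 0 / 0 0 0 0 / 0 0 0 0
t=5: a0@(0,2) a1@(2,0) a2@(2,0) | pheromone: 0 0 10 0 / 0 0 0 0 / 16 0 0 0 / 0 0 0 0 / 0 0 0 0 / 0 0 0 0
t=6: a0@(0,2) a1@(2,0) a2@(2,0) | pheromone: 0 0 11 0 / 0 0 0 0 / 19 0 0 0 / 0 0 0 0 / 0 0 0 0 / 0 0 0 0
t=7: a0@(0,2) a1@(2,0) a2@(2,0) | pheromone: 0 0 12 0 / 0 0 0 0 / 22 0 0 0 / 0 0 0 0 / 0 0 0 0 / 0 0 0 0
t=8: a0@(0,2) a1@(2,0) a2@(2,0) | pheromone: 0 0 13 0 / 0 0 0 0 / 25 0 0 0 / 0 0 0 0 / 0 0 0 0 / 0 0 0 0

(0, 2)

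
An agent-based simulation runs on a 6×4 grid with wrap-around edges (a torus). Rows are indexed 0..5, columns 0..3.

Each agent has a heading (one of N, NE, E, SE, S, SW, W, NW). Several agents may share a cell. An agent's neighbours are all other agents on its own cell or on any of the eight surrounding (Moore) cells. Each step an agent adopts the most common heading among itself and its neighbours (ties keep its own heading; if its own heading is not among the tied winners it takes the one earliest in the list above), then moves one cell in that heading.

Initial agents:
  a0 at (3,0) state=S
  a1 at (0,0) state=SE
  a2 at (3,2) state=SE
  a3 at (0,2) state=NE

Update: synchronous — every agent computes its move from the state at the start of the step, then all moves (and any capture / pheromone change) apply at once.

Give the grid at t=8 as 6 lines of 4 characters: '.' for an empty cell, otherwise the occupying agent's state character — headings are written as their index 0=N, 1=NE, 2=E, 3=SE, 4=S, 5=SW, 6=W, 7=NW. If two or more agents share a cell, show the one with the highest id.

....
....
3...
....
..1.
4.3.

t=1: a0@(4,0):S a1@(1,1):SE a2@(4,3):SE a3@(5,3):NE
t=2: a0@(5,0):S a1@(2,2):SE a2@(5,0):SE a3@(4,0):NE
t=3: a0@(0,0):S a1@(3,3):SE a2@(0,1):SE a3@(3,1):NE
t=4: a0@(1,0):S a1@(4,0):SE a2@(1,2):SE a3@(2,2):NE
t=5: a0@(2,0):S a1@(5,1):SE a2@(2,3):SE a3@(1,3):NE
t=6: a0@(3,0):S a1@(0,2):SE a2@(3,0):SE a3@(0,0):NE
t=7: a0@(4,0):S a1@(1,3):SE a2@(4,1):SE a3@(5,1):NE
t=8: a0@(5,0):S a1@(2,0):SE a2@(5,2):SE a3@(4,2):NE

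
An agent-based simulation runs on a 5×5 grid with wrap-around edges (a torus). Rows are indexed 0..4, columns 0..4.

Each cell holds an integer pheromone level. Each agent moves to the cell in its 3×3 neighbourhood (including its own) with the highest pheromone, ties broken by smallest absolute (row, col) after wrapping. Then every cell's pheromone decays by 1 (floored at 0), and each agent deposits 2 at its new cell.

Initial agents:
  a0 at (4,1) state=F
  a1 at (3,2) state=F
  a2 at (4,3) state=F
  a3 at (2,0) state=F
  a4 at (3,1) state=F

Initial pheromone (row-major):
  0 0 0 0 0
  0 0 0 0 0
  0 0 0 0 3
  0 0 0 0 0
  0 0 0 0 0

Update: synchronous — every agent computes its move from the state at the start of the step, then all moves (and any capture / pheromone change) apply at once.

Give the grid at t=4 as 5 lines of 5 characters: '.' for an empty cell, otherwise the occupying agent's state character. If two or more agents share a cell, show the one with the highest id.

F.F..
.....
....F
.....
.....

t=1: a0@(0,0) a1@(2,1) a2@(0,2) a3@(2,4) a4@(2,0) | pheromone: 2 0 2 0 0 / 0 0 0 0 0 / 2 2 0 0 4 / 0 0 0 0 0 / 0 0 0 0 0
t=2: a0@(0,0) a1@(2,0) a2@(0,2) a3@(2,4) a4@(2,4) | pheromone: 3 0 3 0 0 / 0 0 0 0 0 / 3 1 0 0 7 / 0 0 0 0 0 / 0 0 0 0 0
t=3: a0@(0,0) a1@(2,4) a2@(0,2) a3@(2,4) a4@(2,4) | pheromone: 4 0 4 0 0 / 0 0 0 0 0 / 2 0 0 0 12 / 0 0 0 0 0 / 0 0 0 0 0
t=4: a0@(0,0) a1@(2,4) a2@(0,2) a3@(2,4) a4@(2,4) | pheromone: 5 0 5 0 0 / 0 0 0 0 0 / 1 0 0 0 17 / 0 0 0 0 0 / 0 0 0 0 0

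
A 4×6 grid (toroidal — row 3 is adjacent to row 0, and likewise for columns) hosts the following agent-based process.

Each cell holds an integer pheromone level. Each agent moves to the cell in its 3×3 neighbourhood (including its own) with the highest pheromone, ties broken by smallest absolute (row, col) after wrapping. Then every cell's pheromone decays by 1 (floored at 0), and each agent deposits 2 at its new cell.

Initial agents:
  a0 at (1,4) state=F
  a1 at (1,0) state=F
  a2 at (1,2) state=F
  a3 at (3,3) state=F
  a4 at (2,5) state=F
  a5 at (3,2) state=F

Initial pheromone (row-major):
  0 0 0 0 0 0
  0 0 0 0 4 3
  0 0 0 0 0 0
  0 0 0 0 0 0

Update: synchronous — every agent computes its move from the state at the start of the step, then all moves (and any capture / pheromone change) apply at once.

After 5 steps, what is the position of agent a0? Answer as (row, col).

(1, 4)

t=1: a0@(1,4) a1@(1,5) a2@(0,1) a3@(0,2) a4@(1,4) a5@(0,1) | pheromone: 0 4 2 0 0 0 / 0 0 0 0 7 4 / 0 0 0 0 0 0 / 0 0 0 0 0 0
t=2: a0@(1,4) a1@(1,4) a2@(0,1) a3@(0,1) a4@(1,4) a5@(0,1) | pheromone: 0 9 1 0 0 0 / 0 0 0 0 12 3 / 0 0 0 0 0 0 / 0 0 0 0 0 0
t=3: a0@(1,4) a1@(1,4) a2@(0,1) a3@(0,1) a4@(1,4) a5@(0,1) | pheromone: 0 14 0 0 0 0 / 0 0 0 0 17 2 / 0 0 0 0 0 0 / 0 0 0 0 0 0
t=4: a0@(1,4) a1@(1,4) a2@(0,1) a3@(0,1) a4@(1,4) a5@(0,1) | pheromone: 0 19 0 0 0 0 / 0 0 0 0 22 1 / 0 0 0 0 0 0 / 0 0 0 0 0 0
t=5: a0@(1,4) a1@(1,4) a2@(0,1) a3@(0,1) a4@(1,4) a5@(0,1) | pheromone: 0 24 0 0 0 0 / 0 0 0 0 27 0 / 0 0 0 0 0 0 / 0 0 0 0 0 0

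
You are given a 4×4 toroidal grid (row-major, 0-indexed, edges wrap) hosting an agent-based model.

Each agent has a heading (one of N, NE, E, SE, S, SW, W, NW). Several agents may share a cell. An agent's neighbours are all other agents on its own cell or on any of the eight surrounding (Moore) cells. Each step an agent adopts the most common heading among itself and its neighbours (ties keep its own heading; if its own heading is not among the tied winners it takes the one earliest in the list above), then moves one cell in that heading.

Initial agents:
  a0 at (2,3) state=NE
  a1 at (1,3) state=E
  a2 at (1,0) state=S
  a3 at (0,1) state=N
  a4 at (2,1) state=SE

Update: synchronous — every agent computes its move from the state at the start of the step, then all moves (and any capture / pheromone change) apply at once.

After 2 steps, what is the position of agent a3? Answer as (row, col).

t=1: a0@(1,0):NE a1@(1,0):E a2@(2,0):S a3@(3,1):N a4@(3,2):SE
t=2: a0@(0,1):NE a1@(1,1):E a2@(3,0):S a3@(2,1):N a4@(0,3):SE

(2, 1)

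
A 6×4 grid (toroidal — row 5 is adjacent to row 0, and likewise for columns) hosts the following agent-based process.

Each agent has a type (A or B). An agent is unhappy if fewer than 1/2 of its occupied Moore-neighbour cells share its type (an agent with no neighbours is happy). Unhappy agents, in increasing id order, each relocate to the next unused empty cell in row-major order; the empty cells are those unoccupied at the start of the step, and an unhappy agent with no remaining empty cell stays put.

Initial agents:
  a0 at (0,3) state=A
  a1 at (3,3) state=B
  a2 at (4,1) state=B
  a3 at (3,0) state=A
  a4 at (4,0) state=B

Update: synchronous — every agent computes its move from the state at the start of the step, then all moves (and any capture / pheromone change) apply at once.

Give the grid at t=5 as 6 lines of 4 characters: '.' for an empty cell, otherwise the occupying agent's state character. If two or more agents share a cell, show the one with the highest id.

A..A
....
....
...B
BB..
....

t=1: a0@(0,3):A a1@(3,3):B a2@(4,1):B a3@(0,0):A a4@(4,0):B
t=2: (unchanged — steady state)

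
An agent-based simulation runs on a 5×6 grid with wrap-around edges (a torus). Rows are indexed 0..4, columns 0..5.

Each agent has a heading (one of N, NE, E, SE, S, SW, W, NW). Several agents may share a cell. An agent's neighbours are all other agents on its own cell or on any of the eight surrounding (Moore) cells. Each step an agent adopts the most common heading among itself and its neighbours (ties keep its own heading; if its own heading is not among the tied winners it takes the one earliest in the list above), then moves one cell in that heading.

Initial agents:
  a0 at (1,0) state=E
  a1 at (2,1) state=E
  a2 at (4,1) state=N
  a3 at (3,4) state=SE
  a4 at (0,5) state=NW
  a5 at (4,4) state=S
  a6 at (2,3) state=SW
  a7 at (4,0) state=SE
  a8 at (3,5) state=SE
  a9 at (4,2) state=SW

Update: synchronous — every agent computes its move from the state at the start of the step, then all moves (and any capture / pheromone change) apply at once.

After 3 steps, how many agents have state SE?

9

t=1: a0@(1,1):E a1@(2,2):E a2@(3,1):N a3@(4,5):SE a4@(4,4):NW a5@(0,5):SE a6@(3,2):SW a7@(0,1):SE a8@(4,0):SE a9@(0,1):SW
t=2: a0@(1,2):E a1@(2,3):E a2@(2,1):N a3@(0,0):SE a4@(0,5):SE a5@(1,0):SE a6@(4,1):SW a7@(1,2):SE a8@(0,1):SE a9@(1,2):SE
t=3: a0@(2,3):SE a1@(2,4):E a2@(3,2):SE a3@(1,1):SE a4@(1,0):SE a5@(2,1):SE a6@(0,2):SE a7@(2,3):SE a8@(1,2):SE a9@(2,3):SE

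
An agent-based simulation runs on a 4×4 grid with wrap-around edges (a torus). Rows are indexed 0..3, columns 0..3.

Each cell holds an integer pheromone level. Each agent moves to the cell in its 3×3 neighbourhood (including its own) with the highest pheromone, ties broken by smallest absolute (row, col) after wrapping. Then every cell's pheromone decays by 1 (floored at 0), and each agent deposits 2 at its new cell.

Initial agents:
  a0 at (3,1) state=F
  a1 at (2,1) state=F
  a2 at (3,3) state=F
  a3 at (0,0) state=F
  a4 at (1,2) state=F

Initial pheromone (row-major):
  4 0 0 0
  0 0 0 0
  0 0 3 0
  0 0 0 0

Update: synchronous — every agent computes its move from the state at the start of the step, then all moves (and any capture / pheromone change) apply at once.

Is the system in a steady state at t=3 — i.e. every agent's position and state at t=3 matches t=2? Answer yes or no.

yes

t=1: a0@(0,0) a1@(2,2) a2@(0,0) a3@(0,0) a4@(2,2) | pheromone: 9 0 0 0 / 0 0 0 0 / 0 0 6 0 / 0 0 0 0
t=2: a0@(0,0) a1@(2,2) a2@(0,0) a3@(0,0) a4@(2,2) | pheromone: 14 0 0 0 / 0 0 0 0 / 0 0 9 0 / 0 0 0 0
t=3: a0@(0,0) a1@(2,2) a2@(0,0) a3@(0,0) a4@(2,2) | pheromone: 19 0 0 0 / 0 0 0 0 / 0 0 12 0 / 0 0 0 0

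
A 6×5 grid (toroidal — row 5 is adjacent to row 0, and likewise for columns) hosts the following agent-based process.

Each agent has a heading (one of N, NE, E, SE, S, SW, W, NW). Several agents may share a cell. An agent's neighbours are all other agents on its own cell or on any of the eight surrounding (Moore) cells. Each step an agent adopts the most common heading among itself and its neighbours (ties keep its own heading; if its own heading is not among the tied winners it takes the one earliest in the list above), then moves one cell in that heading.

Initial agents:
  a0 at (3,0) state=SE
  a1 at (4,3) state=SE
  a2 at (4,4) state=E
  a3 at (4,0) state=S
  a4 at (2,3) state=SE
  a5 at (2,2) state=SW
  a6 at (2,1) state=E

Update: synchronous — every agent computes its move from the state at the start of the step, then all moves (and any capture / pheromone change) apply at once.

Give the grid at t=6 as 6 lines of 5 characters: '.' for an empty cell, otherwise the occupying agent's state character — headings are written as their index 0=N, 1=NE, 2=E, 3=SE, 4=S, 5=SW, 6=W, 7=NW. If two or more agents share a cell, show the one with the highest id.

.....
.....
..2.3
.2...
3...3
.....

t=1: a0@(3,1):E a1@(5,4):SE a2@(5,0):SE a3@(5,0):S a4@(3,4):SE a5@(3,1):SW a6@(2,2):E
t=2: a0@(3,2):E a1@(0,0):SE a2@(0,1):SE a3@(0,1):SE a4@(4,0):SE a5@(3,2):E a6@(2,3):E
t=3: a0@(3,3):E a1@(1,1):SE a2@(1,2):SE a3@(1,2):SE a4@(5,1):SE a5@(3,3):E a6@(2,4):E
t=4: a0@(3,4):E a1@(2,2):SE a2@(2,3):SE a3@(2,3):SE a4@(0,2):SE a5@(3,4):E a6@(2,0):E
t=5: a0@(3,0):E a1@(3,3):SE a2@(3,4):SE a3@(3,4):SE a4@(1,3):SE a5@(3,0):E a6@(2,1):E
t=6: a0@(3,1):E a1@(4,4):SE a2@(4,0):SE a3@(4,0):SE a4@(2,4):SE a5@(3,1):E a6@(2,2):E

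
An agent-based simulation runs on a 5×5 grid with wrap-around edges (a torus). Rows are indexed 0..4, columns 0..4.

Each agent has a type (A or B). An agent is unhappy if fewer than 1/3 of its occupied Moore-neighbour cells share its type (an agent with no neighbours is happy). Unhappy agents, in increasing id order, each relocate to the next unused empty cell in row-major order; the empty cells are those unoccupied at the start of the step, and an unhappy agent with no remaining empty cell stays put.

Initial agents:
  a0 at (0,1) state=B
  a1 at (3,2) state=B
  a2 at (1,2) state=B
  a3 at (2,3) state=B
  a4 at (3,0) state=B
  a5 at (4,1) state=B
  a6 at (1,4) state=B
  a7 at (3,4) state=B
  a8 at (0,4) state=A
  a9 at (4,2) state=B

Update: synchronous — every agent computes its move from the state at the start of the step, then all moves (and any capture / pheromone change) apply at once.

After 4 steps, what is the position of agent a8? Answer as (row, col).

t=1: a0@(0,1):B a1@(3,2):B a2@(1,2):B a3@(2,3):B a4@(3,0):B a5@(4,1):B a6@(1,4):B a7@(3,4):B a8@(0,0):A a9@(4,2):B
t=2: a0@(0,1):B a1@(3,2):B a2@(1,2):B a3@(2,3):B a4@(3,0):B a5@(4,1):B a6@(1,4):B a7@(3,4):B a8@(0,2):A a9@(4,2):B
t=3: a0@(0,1):B a1@(3,2):B a2@(1,2):B a3@(2,3):B a4@(3,0):B a5@(4,1):B a6@(1,4):B a7@(3,4):B a8@(0,0):A a9@(4,2):B
t=4: a0@(0,1):B a1@(3,2):B a2@(1,2):B a3@(2,3):B a4@(3,0):B a5@(4,1):B a6@(1,4):B a7@(3,4):B a8@(0,2):A a9@(4,2):B

(0, 2)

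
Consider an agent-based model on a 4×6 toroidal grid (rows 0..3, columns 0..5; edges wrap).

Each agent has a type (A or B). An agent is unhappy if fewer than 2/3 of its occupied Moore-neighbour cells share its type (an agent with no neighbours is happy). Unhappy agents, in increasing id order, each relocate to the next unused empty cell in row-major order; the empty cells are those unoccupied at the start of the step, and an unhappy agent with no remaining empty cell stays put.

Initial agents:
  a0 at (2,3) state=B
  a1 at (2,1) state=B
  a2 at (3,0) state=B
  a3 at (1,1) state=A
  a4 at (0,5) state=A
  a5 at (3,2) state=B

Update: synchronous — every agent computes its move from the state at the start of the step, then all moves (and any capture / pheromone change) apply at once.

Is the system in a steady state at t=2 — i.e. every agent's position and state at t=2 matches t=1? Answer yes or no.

t=1: a0@(2,3):B a1@(2,1):B a2@(0,0):B a3@(0,1):A a4@(0,2):A a5@(3,2):B
t=2: a0@(2,3):B a1@(2,1):B a2@(0,3):B a3@(0,4):A a4@(0,5):A a5@(1,0):B

no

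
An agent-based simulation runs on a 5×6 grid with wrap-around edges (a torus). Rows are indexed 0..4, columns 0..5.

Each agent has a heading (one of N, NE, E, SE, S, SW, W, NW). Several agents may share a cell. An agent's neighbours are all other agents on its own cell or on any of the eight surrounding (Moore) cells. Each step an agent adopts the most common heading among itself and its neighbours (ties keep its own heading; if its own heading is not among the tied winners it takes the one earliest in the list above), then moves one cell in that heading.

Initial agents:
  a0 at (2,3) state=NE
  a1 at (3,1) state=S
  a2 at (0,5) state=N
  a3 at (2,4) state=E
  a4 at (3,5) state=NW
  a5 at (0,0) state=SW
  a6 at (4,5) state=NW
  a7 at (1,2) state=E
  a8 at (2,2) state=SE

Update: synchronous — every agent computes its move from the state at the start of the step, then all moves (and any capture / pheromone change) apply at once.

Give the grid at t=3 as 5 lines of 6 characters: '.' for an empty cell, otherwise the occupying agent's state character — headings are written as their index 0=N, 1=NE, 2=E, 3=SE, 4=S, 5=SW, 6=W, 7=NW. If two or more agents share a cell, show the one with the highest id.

t=1: a0@(2,4):E a1@(4,1):S a2@(4,5):N a3@(2,5):E a4@(2,4):NW a5@(1,5):SW a6@(3,4):NW a7@(1,3):E a8@(3,3):SE
t=2: a0@(2,5):E a1@(0,1):S a2@(3,5):N a3@(2,0):E a4@(2,5):E a5@(1,0):E a6@(2,3):NW a7@(1,4):E a8@(2,2):NW
t=3: a0@(2,0):E a1@(1,1):S a2@(3,0):E a3@(2,1):E a4@(2,0):E a5@(1,1):E a6@(1,2):NW a7@(1,5):E a8@(1,1):NW

......
.77..2
22....
2.....
......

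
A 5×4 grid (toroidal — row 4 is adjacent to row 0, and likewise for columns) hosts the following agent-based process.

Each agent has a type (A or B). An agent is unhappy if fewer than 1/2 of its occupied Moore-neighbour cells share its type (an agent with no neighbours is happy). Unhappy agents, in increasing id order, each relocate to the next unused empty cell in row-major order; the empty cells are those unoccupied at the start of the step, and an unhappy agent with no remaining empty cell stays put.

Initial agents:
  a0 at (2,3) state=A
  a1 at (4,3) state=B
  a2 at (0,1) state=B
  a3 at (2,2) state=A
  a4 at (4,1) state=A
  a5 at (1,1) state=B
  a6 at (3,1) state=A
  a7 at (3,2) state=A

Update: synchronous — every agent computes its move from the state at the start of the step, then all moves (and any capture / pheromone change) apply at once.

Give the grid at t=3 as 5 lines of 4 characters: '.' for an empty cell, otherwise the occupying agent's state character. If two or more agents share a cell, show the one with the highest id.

BB..
.B..
..AA
.AA.
.A..

t=1: a0@(2,3):A a1@(0,0):B a2@(0,1):B a3@(2,2):A a4@(4,1):A a5@(1,1):B a6@(3,1):A a7@(3,2):A
t=2: (unchanged — steady state)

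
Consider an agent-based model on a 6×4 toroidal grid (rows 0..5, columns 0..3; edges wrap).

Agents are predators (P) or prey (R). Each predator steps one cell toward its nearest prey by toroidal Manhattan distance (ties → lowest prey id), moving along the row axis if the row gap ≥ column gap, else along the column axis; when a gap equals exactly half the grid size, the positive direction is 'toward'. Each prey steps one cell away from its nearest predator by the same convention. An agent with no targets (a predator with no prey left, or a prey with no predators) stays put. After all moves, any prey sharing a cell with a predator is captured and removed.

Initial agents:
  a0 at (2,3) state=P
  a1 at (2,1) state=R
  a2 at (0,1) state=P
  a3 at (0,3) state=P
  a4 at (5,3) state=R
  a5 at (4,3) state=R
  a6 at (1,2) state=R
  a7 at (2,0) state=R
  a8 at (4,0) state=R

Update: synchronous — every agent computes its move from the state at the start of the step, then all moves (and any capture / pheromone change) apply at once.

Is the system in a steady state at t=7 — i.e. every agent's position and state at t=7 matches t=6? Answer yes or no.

no

t=1: a0@(2,0):P a2@(1,1):P a3@(5,3):P a4@(4,3):R a6@(0,2):R a7@(2,1):R a8@(5,0):R
t=2: a0@(2,1):P a2@(2,1):P a3@(4,3):P a4@(3,3):R a6@(5,2):R a7@(2,2):R a8@(5,1):R
t=3: a0@(2,2):P a2@(2,2):P a3@(3,3):P a4@(2,3):R a6@(0,2):R a7@(2,3):R a8@(4,1):R
t=4: a0@(2,3):P a2@(2,3):P a3@(2,3):P a4@(2,0):R a6@(5,2):R a7@(2,0):R a8@(5,1):R
t=5: a0@(2,0):P a2@(2,0):P a3@(2,0):P a4@(2,1):R a6@(4,2):R a7@(2,1):R a8@(4,1):R
t=6: a0@(2,1):P a2@(2,1):P a3@(2,1):P a4@(2,2):R a6@(5,2):R a7@(2,2):R a8@(5,1):R
t=7: a0@(2,2):P a2@(2,2):P a3@(2,2):P a4@(2,3):R a6@(4,2):R a7@(2,3):R a8@(4,1):R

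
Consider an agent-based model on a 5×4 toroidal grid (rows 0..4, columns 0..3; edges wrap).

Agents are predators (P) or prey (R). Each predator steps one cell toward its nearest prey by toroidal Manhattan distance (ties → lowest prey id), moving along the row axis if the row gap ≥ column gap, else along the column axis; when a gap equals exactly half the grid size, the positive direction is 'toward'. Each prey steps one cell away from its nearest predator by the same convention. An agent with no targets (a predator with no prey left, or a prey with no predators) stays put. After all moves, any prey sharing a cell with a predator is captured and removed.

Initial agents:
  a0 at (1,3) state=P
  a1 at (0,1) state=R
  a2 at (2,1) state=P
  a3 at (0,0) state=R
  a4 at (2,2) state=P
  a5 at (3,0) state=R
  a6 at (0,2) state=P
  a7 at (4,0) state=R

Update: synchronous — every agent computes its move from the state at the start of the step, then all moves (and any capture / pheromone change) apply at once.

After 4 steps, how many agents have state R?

t=1: a0@(0,3):P a1@(0,0):R a2@(1,1):P a3@(4,0):R a4@(1,2):P a5@(4,0):R a6@(0,1):P a7@(3,0):R
t=2: a0@(0,0):P a2@(0,1):P a3@(3,0):R a4@(1,3):P a5@(3,0):R a6@(0,0):P a7@(2,0):R
t=3: a0@(4,0):P a2@(4,1):P a3@(2,0):R a4@(2,3):P a5@(2,0):R a6@(4,0):P a7@(3,0):R
t=4: a0@(3,0):P a2@(3,1):P a3@(2,1):R a4@(2,0):P a5@(2,1):R a6@(3,0):P

2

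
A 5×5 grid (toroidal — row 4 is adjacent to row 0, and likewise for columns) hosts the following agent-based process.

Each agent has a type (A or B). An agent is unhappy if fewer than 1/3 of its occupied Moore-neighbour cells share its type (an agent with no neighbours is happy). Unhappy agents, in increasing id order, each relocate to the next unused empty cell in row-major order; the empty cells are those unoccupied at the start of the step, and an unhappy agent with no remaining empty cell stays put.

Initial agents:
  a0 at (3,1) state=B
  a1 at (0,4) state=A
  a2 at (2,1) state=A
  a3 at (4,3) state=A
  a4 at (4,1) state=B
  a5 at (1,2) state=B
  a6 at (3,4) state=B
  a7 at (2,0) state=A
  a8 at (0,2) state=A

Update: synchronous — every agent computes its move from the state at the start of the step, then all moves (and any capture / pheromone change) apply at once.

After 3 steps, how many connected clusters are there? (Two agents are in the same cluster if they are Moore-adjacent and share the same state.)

3

t=1: a0@(3,1):B a1@(0,4):A a2@(2,1):A a3@(4,3):A a4@(4,1):B a5@(0,0):B a6@(0,1):B a7@(2,0):A a8@(0,2):A
t=2: (unchanged — steady state)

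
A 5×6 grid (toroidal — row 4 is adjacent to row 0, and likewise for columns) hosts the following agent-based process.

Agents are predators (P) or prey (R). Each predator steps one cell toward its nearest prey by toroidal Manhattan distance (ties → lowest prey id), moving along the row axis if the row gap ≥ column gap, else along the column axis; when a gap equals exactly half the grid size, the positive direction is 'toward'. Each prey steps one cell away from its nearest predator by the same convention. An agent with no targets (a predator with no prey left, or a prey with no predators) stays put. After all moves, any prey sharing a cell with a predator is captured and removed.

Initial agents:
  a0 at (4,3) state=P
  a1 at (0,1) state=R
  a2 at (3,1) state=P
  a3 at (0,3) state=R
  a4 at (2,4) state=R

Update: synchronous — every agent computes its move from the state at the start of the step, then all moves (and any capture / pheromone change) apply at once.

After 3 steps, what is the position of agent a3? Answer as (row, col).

(3, 3)

t=1: a0@(0,3):P a1@(1,1):R a2@(4,1):P a3@(1,3):R a4@(1,4):R
t=2: a0@(1,3):P a1@(2,1):R a2@(0,1):P a3@(2,3):R a4@(2,4):R
t=3: a0@(2,3):P a1@(3,1):R a2@(1,1):P a3@(3,3):R a4@(3,4):R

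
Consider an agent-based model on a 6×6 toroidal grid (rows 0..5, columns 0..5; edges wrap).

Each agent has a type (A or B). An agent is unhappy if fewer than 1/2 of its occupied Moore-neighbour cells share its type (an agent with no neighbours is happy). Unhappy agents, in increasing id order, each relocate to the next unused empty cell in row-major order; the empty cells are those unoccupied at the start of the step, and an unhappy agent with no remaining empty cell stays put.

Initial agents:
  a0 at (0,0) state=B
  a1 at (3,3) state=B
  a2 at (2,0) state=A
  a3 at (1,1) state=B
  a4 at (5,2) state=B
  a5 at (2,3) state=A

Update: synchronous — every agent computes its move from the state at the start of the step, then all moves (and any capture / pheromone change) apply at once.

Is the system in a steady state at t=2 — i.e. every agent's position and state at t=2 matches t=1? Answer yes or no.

no

t=1: a0@(0,0):B a1@(0,1):B a2@(0,2):A a3@(1,1):B a4@(5,2):B a5@(0,3):A
t=2: a0@(0,0):B a1@(0,1):B a2@(0,4):A a3@(1,1):B a4@(0,5):B a5@(0,3):A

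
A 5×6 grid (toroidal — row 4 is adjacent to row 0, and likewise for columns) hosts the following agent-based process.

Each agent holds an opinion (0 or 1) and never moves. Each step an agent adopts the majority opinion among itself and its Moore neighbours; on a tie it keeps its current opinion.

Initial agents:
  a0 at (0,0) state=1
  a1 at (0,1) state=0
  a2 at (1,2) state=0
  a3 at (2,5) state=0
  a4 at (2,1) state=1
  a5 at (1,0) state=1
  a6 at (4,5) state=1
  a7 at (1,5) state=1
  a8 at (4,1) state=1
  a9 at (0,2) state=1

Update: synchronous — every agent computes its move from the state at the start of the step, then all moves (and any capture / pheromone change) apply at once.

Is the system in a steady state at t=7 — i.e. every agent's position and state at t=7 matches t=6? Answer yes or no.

t=1: a0@(0,0):1 a1@(0,1):1 a2@(1,2):0 a3@(2,5):1 a4@(2,1):1 a5@(1,0):1 a6@(4,5):1 a7@(1,5):1 a8@(4,1):1 a9@(0,2):1
t=2: a0@(0,0):1 a1@(0,1):1 a2@(1,2):1 a3@(2,5):1 a4@(2,1):1 a5@(1,0):1 a6@(4,5):1 a7@(1,5):1 a8@(4,1):1 a9@(0,2):1
t=3: (unchanged — steady state)

yes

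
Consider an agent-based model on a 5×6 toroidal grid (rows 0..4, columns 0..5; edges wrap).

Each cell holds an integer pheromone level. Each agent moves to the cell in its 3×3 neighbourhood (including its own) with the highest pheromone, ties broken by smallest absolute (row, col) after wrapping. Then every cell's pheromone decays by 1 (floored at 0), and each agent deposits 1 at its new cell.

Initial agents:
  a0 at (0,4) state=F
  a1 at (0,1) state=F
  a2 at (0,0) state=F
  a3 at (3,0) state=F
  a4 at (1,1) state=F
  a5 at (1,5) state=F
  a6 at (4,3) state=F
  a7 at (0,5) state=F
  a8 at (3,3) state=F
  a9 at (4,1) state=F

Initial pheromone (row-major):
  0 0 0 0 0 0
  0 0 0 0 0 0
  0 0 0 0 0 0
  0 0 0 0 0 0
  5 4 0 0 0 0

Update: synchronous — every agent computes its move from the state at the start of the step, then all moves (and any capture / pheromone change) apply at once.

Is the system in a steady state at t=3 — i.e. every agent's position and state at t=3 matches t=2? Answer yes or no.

no

t=1: a0@(0,3) a1@(4,0) a2@(4,0) a3@(4,0) a4@(0,0) a5@(0,0) a6@(0,2) a7@(4,0) a8@(2,2) a9@(4,0) | pheromone: 2 0 1 1 0 0 / 0 0 0 0 0 0 / 0 0 1 0 0 0 / 0 0 0 0 0 0 / 9 3 0 0 0 0
t=2: a0@(0,2) a1@(4,0) a2@(4,0) a3@(4,0) a4@(4,0) a5@(4,0) a6@(4,1) a7@(4,0) a8@(2,2) a9@(4,0) | pheromone: 1 0 1 0 0 0 / 0 0 0 0 0 0 / 0 0 1 0 0 0 / 0 0 0 0 0 0 / 15 3 0 0 0 0
t=3: a0@(4,1) a1@(4,0) a2@(4,0) a3@(4,0) a4@(4,0) a5@(4,0) a6@(4,0) a7@(4,0) a8@(2,2) a9@(4,0) | pheromone: 0 0 0 0 0 0 / 0 0 0 0 0 0 / 0 0 1 0 0 0 / 0 0 0 0 0 0 / 22 3 0 0 0 0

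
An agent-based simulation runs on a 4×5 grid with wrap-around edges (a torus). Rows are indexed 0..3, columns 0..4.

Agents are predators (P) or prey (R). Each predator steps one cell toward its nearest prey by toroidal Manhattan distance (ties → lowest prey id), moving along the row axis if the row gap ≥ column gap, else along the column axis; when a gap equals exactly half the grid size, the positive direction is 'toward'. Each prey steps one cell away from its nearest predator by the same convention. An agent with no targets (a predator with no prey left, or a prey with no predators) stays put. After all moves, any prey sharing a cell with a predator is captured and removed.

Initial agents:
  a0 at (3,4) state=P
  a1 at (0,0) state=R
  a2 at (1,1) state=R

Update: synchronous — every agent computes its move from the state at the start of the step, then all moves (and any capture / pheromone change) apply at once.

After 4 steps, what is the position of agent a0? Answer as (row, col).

(3, 4)

t=1: a0@(0,4):P a1@(1,0):R a2@(0,1):R
t=2: a0@(1,4):P a1@(2,0):R a2@(0,2):R
t=3: a0@(2,4):P a1@(3,0):R a2@(0,1):R
t=4: a0@(3,4):P a1@(0,0):R a2@(3,1):R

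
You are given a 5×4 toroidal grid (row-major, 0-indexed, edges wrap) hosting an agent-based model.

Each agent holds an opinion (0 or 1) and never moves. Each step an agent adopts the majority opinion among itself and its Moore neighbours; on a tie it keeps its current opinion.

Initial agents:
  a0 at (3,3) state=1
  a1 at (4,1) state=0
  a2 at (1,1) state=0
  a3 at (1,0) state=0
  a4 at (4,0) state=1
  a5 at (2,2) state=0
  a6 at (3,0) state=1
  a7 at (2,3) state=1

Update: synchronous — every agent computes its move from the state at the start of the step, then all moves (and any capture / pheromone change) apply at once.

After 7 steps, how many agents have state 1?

t=1: a0@(3,3):1 a1@(4,1):1 a2@(1,1):0 a3@(1,0):0 a4@(4,0):1 a5@(2,2):0 a6@(3,0):1 a7@(2,3):1
t=2: (unchanged — steady state)

5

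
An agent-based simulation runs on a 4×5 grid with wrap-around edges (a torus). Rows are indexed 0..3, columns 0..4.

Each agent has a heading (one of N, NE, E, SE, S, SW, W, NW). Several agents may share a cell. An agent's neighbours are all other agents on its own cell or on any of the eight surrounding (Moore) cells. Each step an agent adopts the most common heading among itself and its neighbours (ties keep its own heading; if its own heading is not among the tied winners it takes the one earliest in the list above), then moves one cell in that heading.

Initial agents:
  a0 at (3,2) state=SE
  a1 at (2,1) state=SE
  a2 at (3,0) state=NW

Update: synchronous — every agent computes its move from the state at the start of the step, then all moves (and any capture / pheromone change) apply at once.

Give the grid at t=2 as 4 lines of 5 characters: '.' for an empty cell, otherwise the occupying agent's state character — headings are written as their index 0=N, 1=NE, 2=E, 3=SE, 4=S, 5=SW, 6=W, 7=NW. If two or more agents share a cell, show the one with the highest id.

t=1: a0@(0,3):SE a1@(3,2):SE a2@(2,4):NW
t=2: a0@(1,4):SE a1@(0,3):SE a2@(1,3):NW

...3.
...73
.....
.....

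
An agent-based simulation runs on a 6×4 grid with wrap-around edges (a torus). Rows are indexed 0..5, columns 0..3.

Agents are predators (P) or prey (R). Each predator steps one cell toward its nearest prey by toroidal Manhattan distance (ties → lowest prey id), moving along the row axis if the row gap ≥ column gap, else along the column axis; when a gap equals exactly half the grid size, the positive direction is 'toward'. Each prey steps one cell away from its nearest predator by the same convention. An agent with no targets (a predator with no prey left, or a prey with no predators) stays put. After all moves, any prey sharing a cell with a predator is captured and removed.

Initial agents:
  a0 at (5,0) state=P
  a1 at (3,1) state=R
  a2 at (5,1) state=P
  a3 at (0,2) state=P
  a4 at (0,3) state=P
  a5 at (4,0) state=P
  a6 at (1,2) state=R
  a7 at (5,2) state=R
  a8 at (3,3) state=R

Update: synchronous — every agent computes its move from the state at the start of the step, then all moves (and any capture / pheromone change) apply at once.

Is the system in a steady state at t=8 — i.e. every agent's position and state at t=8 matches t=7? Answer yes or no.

t=1: a0@(5,1):P a1@(2,1):R a2@(5,2):P a3@(1,2):P a4@(1,3):P a5@(3,0):P a6@(2,2):R a7@(5,3):R a8@(2,3):R
t=2: a0@(5,2):P a1@(3,1):R a2@(5,3):P a3@(2,2):P a4@(2,3):P a5@(2,0):P a6@(3,2):R a7@(5,0):R a8@(3,3):R
t=3: a0@(4,2):P a1@(4,1):R a2@(5,0):P a3@(3,2):P a4@(3,3):P a5@(3,0):P a7@(5,1):R a8@(4,3):R
t=4: a0@(4,1):P a2@(5,1):P a3@(4,2):P a4@(4,3):P a5@(4,0):P a7@(5,2):R
t=5: a0@(5,1):P a2@(5,2):P a3@(5,2):P a4@(5,3):P a5@(4,1):P
t=6: (unchanged — steady state)

yes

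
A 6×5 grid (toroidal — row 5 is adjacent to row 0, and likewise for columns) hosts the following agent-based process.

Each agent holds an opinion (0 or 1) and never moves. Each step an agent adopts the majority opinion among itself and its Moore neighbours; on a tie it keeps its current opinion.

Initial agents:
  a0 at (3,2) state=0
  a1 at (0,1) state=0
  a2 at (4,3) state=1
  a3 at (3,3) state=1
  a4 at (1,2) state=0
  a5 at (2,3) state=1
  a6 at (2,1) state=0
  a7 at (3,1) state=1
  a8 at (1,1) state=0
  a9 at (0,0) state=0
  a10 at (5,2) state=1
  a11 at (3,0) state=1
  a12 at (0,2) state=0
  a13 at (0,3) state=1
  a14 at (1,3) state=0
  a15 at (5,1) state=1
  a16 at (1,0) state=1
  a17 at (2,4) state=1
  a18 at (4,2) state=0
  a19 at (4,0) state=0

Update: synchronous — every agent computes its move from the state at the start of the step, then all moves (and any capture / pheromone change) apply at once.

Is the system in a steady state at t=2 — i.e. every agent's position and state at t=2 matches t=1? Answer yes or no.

no

t=1: a0@(3,2):1 a1@(0,1):0 a2@(4,3):1 a3@(3,3):1 a4@(1,2):0 a5@(2,3):1 a6@(2,1):0 a7@(3,1):0 a8@(1,1):0 a9@(0,0):0 a10@(5,2):1 a11@(3,0):1 a12@(0,2):0 a13@(0,3):0 a14@(1,3):0 a15@(5,1):0 a16@(1,0):0 a17@(2,4):1 a18@(4,2):1 a19@(4,0):1
t=2: a0@(3,2):1 a1@(0,1):0 a2@(4,3):1 a3@(3,3):1 a4@(1,2):0 a5@(2,3):1 a6@(2,1):0 a7@(3,1):1 a8@(1,1):0 a9@(0,0):0 a10@(5,2):0 a11@(3,0):1 a12@(0,2):0 a13@(0,3):0 a14@(1,3):0 a15@(5,1):0 a16@(1,0):0 a17@(2,4):1 a18@(4,2):1 a19@(4,0):1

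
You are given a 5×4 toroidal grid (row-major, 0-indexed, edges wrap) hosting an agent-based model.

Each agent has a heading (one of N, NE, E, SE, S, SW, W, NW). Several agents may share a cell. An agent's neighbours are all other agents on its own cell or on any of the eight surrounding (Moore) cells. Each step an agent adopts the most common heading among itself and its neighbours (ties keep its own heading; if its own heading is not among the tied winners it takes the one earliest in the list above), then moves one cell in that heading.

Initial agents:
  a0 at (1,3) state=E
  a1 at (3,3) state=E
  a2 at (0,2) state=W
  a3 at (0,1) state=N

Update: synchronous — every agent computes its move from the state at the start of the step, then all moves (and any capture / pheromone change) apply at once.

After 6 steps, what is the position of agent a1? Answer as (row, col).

t=1: a0@(1,0):E a1@(3,0):E a2@(0,1):W a3@(4,1):N
t=2: a0@(1,1):E a1@(3,1):E a2@(0,0):W a3@(3,1):N
t=3: a0@(1,2):E a1@(3,2):E a2@(0,3):W a3@(2,1):N
t=4: a0@(1,3):E a1@(3,3):E a2@(0,2):W a3@(2,2):E
t=5: a0@(1,0):E a1@(3,0):E a2@(0,1):W a3@(2,3):E
t=6: a0@(1,1):E a1@(3,1):E a2@(0,0):W a3@(2,0):E

(3, 1)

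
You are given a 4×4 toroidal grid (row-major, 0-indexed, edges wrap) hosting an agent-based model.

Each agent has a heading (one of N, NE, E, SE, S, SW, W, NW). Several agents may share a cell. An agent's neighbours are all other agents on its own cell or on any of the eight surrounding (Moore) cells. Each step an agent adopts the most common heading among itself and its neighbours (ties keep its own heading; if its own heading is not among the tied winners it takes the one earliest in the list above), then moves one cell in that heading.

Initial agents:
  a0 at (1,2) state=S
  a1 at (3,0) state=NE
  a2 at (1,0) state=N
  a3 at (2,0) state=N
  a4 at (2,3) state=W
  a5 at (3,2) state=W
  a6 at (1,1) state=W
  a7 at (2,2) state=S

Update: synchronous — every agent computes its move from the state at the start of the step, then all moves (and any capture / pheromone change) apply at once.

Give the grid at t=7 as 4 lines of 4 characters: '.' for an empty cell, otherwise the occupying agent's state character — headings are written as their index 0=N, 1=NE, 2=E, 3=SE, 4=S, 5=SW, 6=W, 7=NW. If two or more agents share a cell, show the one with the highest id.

....
....
6..6
6..6

t=1: a0@(2,2):S a1@(2,1):NE a2@(0,0):N a3@(1,0):N a4@(2,2):W a5@(3,1):W a6@(0,1):N a7@(2,1):W
t=2: a0@(2,1):W a1@(2,0):W a2@(3,0):N a3@(0,0):N a4@(2,1):W a5@(3,0):W a6@(3,1):N a7@(2,0):W
t=3: a0@(2,0):W a1@(2,3):W a2@(3,3):W a3@(3,0):N a4@(2,0):W a5@(3,3):W a6@(3,0):W a7@(2,3):W
t=4: a0@(2,3):W a1@(2,2):W a2@(3,2):W a3@(3,3):W a4@(2,3):W a5@(3,2):W a6@(3,3):W a7@(2,2):W
t=5: a0@(2,2):W a1@(2,1):W a2@(3,1):W a3@(3,2):W a4@(2,2):W a5@(3,1):W a6@(3,2):W a7@(2,1):W
t=6: a0@(2,1):W a1@(2,0):W a2@(3,0):W a3@(3,1):W a4@(2,1):W a5@(3,0):W a6@(3,1):W a7@(2,0):W
t=7: a0@(2,0):W a1@(2,3):W a2@(3,3):W a3@(3,0):W a4@(2,0):W a5@(3,3):W a6@(3,0):W a7@(2,3):W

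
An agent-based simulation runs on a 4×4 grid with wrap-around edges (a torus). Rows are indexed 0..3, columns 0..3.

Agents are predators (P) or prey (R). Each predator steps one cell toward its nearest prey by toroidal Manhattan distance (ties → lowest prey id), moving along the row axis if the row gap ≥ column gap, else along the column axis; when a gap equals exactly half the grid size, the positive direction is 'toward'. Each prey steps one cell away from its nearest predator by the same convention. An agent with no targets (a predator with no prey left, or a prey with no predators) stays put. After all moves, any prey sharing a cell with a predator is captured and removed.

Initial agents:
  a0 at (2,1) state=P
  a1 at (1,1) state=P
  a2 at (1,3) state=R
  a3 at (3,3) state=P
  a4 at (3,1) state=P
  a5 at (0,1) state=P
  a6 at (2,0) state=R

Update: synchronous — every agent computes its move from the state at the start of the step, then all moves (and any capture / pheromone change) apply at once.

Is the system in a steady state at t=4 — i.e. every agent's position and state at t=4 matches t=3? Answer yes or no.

t=1: a0@(2,0):P a1@(1,2):P a3@(0,3):P a4@(2,1):P a5@(0,2):P a6@(2,3):R
t=2: a0@(2,3):P a1@(2,2):P a3@(1,3):P a4@(2,2):P a5@(1,2):P
t=3: (unchanged — steady state)

yes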